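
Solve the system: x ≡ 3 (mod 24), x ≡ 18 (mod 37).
795

Using Chinese Remainder Theorem:
M = 24 × 37 = 888
M1 = 37, M2 = 24
y1 = 37^(-1) mod 24 = 13
y2 = 24^(-1) mod 37 = 17
x = (3×37×13 + 18×24×17) mod 888 = 795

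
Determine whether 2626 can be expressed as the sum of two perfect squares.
5² + 51² (a=5, b=51)

Factorization: 2626 = 2 × 13 × 101
By Fermat: n is sum of two squares iff every prime p ≡ 3 (mod 4) appears to even power.
All primes ≡ 3 (mod 4) appear to even power.
Search a = 0, 1, 2, … for 2626 - a² a perfect square: first hit at a = 5: 2626 - 25 = 2601 = 51².
2626 = 5² + 51² = 25 + 2601 ✓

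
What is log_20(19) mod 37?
23

Baby-step giant-step with step n = ⌈√37⌉ = 7.
Baby steps 20^j mod 37 (j:value) for j=0..6: 0:1, 1:20, 2:30, 3:8, 4:12, 5:18, 6:27.
Giant-step multiplier: 20^(-7) ≡ 20^(36-7) = 20^29 ≡ 32 (mod 37).
Giant steps γ_i = 19·32^i mod 37: γ_0=19, γ_1=16, γ_2=31, γ_3=30 (in table at j=2).
x = i·n + j = 3·7 + 2 = 23.
Check: 20^23 ≡ 19 (mod 37).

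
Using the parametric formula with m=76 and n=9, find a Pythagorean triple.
(5695, 1368, 5857)

Euclid's formula: a = m² - n², b = 2mn, c = m² + n²
m = 76, n = 9
a = 76² - 9² = 5776 - 81 = 5695
b = 2 × 76 × 9 = 1368
c = 76² + 9² = 5776 + 81 = 5857
Verification: 5695² + 1368² = 32433025 + 1871424 = 34304449 = 5857² ✓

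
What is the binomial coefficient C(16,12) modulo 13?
0

Using Lucas' theorem:
Write n=16 and k=12 in base 13:
n in base 13: [1, 3]
k in base 13: [0, 12]
C(16,12) mod 13 = ∏ C(n_i, k_i) mod 13
Digit binomials (mod 13): C(1,0) = 1; C(3,12) = 0 (k_i > n_i)
Product: 1 × 0 = 0 ≡ 0 (mod 13)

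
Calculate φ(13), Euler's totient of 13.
12

13 = 13
φ(n) = n × ∏(1 - 1/p) for each prime p dividing n
φ(13) = 13 × (1 - 1/13) = 12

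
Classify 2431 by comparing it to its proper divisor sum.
deficient

Proper divisors of 2431: sum = 1 + 11 + 13 + 17 + 143 + 187 + 221 = 593
Since 593 < 2431, 2431 is deficient.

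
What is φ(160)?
64

160 = 2^5 × 5
φ(n) = n × ∏(1 - 1/p) for each prime p dividing n
φ(160) = 160 × (1 - 1/2) × (1 - 1/5) = 64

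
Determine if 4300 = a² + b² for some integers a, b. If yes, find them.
Not possible

Factorization: 4300 = 2^2 × 5^2 × 43
By Fermat: n is sum of two squares iff every prime p ≡ 3 (mod 4) appears to even power.
Prime(s) ≡ 3 (mod 4) with odd exponent: [(43, 1)]
Therefore 4300 cannot be expressed as a² + b².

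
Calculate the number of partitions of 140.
15065878135

p(n) counts ways to write n as a sum of positive integers (order ignored).
Euler's pentagonal recurrence: p(k) = p(k-1) + p(k-2) - p(k-5) - p(k-7) + p(k-12) + p(k-15) - ... (offsets j(3j∓1)/2, signs ++--, p(0)=1, p(<0)=0).
DP table for k = 0..139: p(0)=1, p(1)=1, p(2)=2, p(3)=3, p(4)=5, p(5)=7, p(6)=11, p(7)=15, p(8)=22, p(9)=30, p(10)=42, p(11)=56, p(12)=77, p(13)=101, p(14)=135, p(15)=176, p(16)=231, p(17)=297, p(18)=385, p(19)=490, p(20)=627, p(21)=792, p(22)=1002, p(23)=1255, p(24)=1575, p(25)=1958, p(26)=2436, p(27)=3010, p(28)=3718, p(29)=4565, p(30)=5604, p(31)=6842, p(32)=8349, p(33)=10143, p(34)=12310, p(35)=14883, p(36)=17977, p(37)=21637, p(38)=26015, p(39)=31185, p(40)=37338, p(41)=44583, p(42)=53174, p(43)=63261, p(44)=75175, p(45)=89134, p(46)=105558, p(47)=124754, p(48)=147273, p(49)=173525, p(50)=204226, p(51)=239943, p(52)=281589, p(53)=329931, p(54)=386155, p(55)=451276, p(56)=526823, p(57)=614154, p(58)=715220, p(59)=831820, p(60)=966467, p(61)=1121505, p(62)=1300156, p(63)=1505499, p(64)=1741630, p(65)=2012558, p(66)=2323520, p(67)=2679689, p(68)=3087735, p(69)=3554345, p(70)=4087968, p(71)=4697205, p(72)=5392783, p(73)=6185689, p(74)=7089500, p(75)=8118264, p(76)=9289091, p(77)=10619863, p(78)=12132164, p(79)=13848650, p(80)=15796476, p(81)=18004327, p(82)=20506255, p(83)=23338469, p(84)=26543660, p(85)=30167357, p(86)=34262962, p(87)=38887673, p(88)=44108109, p(89)=49995925, p(90)=56634173, p(91)=64112359, p(92)=72533807, p(93)=82010177, p(94)=92669720, p(95)=104651419, p(96)=118114304, p(97)=133230930, p(98)=150198136, p(99)=169229875, p(100)=190569292, p(101)=214481126, p(102)=241265379, p(103)=271248950, p(104)=304801365, p(105)=342325709, p(106)=384276336, p(107)=431149389, p(108)=483502844, p(109)=541946240, p(110)=607163746, p(111)=679903203, p(112)=761002156, p(113)=851376628, p(114)=952050665, p(115)=1064144451, p(116)=1188908248, p(117)=1327710076, p(118)=1482074143, p(119)=1653668665, p(120)=1844349560, p(121)=2056148051, p(122)=2291320912, p(123)=2552338241, p(124)=2841940500, p(125)=3163127352, p(126)=3519222692, p(127)=3913864295, p(128)=4351078600, p(129)=4835271870, p(130)=5371315400, p(131)=5964539504, p(132)=6620830889, p(133)=7346629512, p(134)=8149040695, p(135)=9035836076, p(136)=10015581680, p(137)=11097645016, p(138)=12292341831, p(139)=13610949895.
Final step: p(140) = p(139) + p(138) - p(135) - p(133) + p(128) + p(125) - p(118) - p(114) + p(105) + p(100) - p(89) - p(83) + p(70) + p(63) - p(48) - p(40) + p(23) + p(14)
= 13610949895 + 12292341831 - 9035836076 - 7346629512 + 4351078600 + 3163127352 - 1482074143 - 952050665 + 342325709 + 190569292 - 49995925 - 23338469 + 4087968 + 1505499 - 147273 - 37338 + 1255 + 135
= 15065878135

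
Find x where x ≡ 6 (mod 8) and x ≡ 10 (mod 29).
126

Using Chinese Remainder Theorem:
M = 8 × 29 = 232
M1 = 29, M2 = 8
y1 = 29^(-1) mod 8 = 5
y2 = 8^(-1) mod 29 = 11
x = (6×29×5 + 10×8×11) mod 232 = 126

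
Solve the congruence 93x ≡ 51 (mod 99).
x ≡ 8 (mod 33)

gcd(93, 99) = 3, which divides 51, so solutions exist.
Divide through by 3: 31x ≡ 17 (mod 33).
Find 31^(-1) mod 33 by the extended Euclidean algorithm:
33 = 1 × 31 + 2  ⟹  2 = (1)·33 + (-1)·31
31 = 15 × 2 + 1  ⟹  1 = (-15)·33 + (16)·31
So (16)·31 ≡ 1 (mod 33), i.e. 31^(-1) ≡ 16 (mod 33).
x ≡ 16 × 17 = 272 ≡ 8 (mod 33).
Check: 93 × 8 = 744 ≡ 51 (mod 99).
x ≡ 8 (mod 33), giving 3 solutions mod 99.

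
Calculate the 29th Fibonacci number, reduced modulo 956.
857

Matrix identity: Q^n = [[F_(n+1), F_n], [F_n, F_(n-1)]] with Q = [[1,1],[1,0]].
n = 29 = 11101₂. Square-and-multiply, entries mod 956:
Q^1 = [[1,1],[1,0]]
Q^3 = (Q^1)²·Q = [[3,2],[2,1]]
Q^7 = (Q^3)²·Q = [[21,13],[13,8]]
Q^14 = (Q^7)² = [[610,377],[377,233]]
Q^29 = (Q^14)²·Q = [[320,857],[857,419]]
F_29 mod 956 = Q^29[0][1] = 857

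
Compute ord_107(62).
53

107 is prime, so ord(62) divides φ(107) = 106.
Divisors of 106: 1, 2, 53, 106.
Repeated squaring: 62^1 ≡ 62, 62^2 ≡ 99, 62^4 ≡ 64, 62^8 ≡ 30, 62^16 ≡ 44, 62^32 ≡ 10, 62^64 ≡ 100 (mod 107).
Test 62^d mod 107 for each divisor d in increasing order:
62^1 ≡ 62
62^2 ≡ 99
62^53 = 62^32·62^16·62^4·62^1 ≡ 1  ← first divisor giving 1
The order is 53.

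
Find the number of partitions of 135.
9035836076

p(n) counts ways to write n as a sum of positive integers (order ignored).
Euler's pentagonal recurrence: p(k) = p(k-1) + p(k-2) - p(k-5) - p(k-7) + p(k-12) + p(k-15) - ... (offsets j(3j∓1)/2, signs ++--, p(0)=1, p(<0)=0).
DP table for k = 0..134: p(0)=1, p(1)=1, p(2)=2, p(3)=3, p(4)=5, p(5)=7, p(6)=11, p(7)=15, p(8)=22, p(9)=30, p(10)=42, p(11)=56, p(12)=77, p(13)=101, p(14)=135, p(15)=176, p(16)=231, p(17)=297, p(18)=385, p(19)=490, p(20)=627, p(21)=792, p(22)=1002, p(23)=1255, p(24)=1575, p(25)=1958, p(26)=2436, p(27)=3010, p(28)=3718, p(29)=4565, p(30)=5604, p(31)=6842, p(32)=8349, p(33)=10143, p(34)=12310, p(35)=14883, p(36)=17977, p(37)=21637, p(38)=26015, p(39)=31185, p(40)=37338, p(41)=44583, p(42)=53174, p(43)=63261, p(44)=75175, p(45)=89134, p(46)=105558, p(47)=124754, p(48)=147273, p(49)=173525, p(50)=204226, p(51)=239943, p(52)=281589, p(53)=329931, p(54)=386155, p(55)=451276, p(56)=526823, p(57)=614154, p(58)=715220, p(59)=831820, p(60)=966467, p(61)=1121505, p(62)=1300156, p(63)=1505499, p(64)=1741630, p(65)=2012558, p(66)=2323520, p(67)=2679689, p(68)=3087735, p(69)=3554345, p(70)=4087968, p(71)=4697205, p(72)=5392783, p(73)=6185689, p(74)=7089500, p(75)=8118264, p(76)=9289091, p(77)=10619863, p(78)=12132164, p(79)=13848650, p(80)=15796476, p(81)=18004327, p(82)=20506255, p(83)=23338469, p(84)=26543660, p(85)=30167357, p(86)=34262962, p(87)=38887673, p(88)=44108109, p(89)=49995925, p(90)=56634173, p(91)=64112359, p(92)=72533807, p(93)=82010177, p(94)=92669720, p(95)=104651419, p(96)=118114304, p(97)=133230930, p(98)=150198136, p(99)=169229875, p(100)=190569292, p(101)=214481126, p(102)=241265379, p(103)=271248950, p(104)=304801365, p(105)=342325709, p(106)=384276336, p(107)=431149389, p(108)=483502844, p(109)=541946240, p(110)=607163746, p(111)=679903203, p(112)=761002156, p(113)=851376628, p(114)=952050665, p(115)=1064144451, p(116)=1188908248, p(117)=1327710076, p(118)=1482074143, p(119)=1653668665, p(120)=1844349560, p(121)=2056148051, p(122)=2291320912, p(123)=2552338241, p(124)=2841940500, p(125)=3163127352, p(126)=3519222692, p(127)=3913864295, p(128)=4351078600, p(129)=4835271870, p(130)=5371315400, p(131)=5964539504, p(132)=6620830889, p(133)=7346629512, p(134)=8149040695.
Final step: p(135) = p(134) + p(133) - p(130) - p(128) + p(123) + p(120) - p(113) - p(109) + p(100) + p(95) - p(84) - p(78) + p(65) + p(58) - p(43) - p(35) + p(18) + p(9)
= 8149040695 + 7346629512 - 5371315400 - 4351078600 + 2552338241 + 1844349560 - 851376628 - 541946240 + 190569292 + 104651419 - 26543660 - 12132164 + 2012558 + 715220 - 63261 - 14883 + 385 + 30
= 9035836076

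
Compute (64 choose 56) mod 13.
1

Using Lucas' theorem:
Write n=64 and k=56 in base 13:
n in base 13: [4, 12]
k in base 13: [4, 4]
C(64,56) mod 13 = ∏ C(n_i, k_i) mod 13
Digit binomials (mod 13): C(4,4) = 1; C(12,4) = 495 ≡ 1
Product: 1 × 1 = 1 ≡ 1 (mod 13)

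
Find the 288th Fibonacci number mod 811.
151

Matrix identity: Q^n = [[F_(n+1), F_n], [F_n, F_(n-1)]] with Q = [[1,1],[1,0]].
n = 288 = 100100000₂. Square-and-multiply, entries mod 811:
Q^1 = [[1,1],[1,0]]
Q^2 = (Q^1)² = [[2,1],[1,1]]
Q^4 = (Q^2)² = [[5,3],[3,2]]
Q^9 = (Q^4)²·Q = [[55,34],[34,21]]
Q^18 = (Q^9)² = [[126,151],[151,786]]
Q^36 = (Q^18)² = [[560,653],[653,718]]
Q^72 = (Q^36)² = [[377,15],[15,362]]
Q^144 = (Q^72)² = [[429,542],[542,698]]
Q^288 = (Q^144)² = [[126,151],[151,786]]
F_288 mod 811 = Q^288[0][1] = 151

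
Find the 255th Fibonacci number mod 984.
610

Matrix identity: Q^n = [[F_(n+1), F_n], [F_n, F_(n-1)]] with Q = [[1,1],[1,0]].
n = 255 = 11111111₂. Square-and-multiply, entries mod 984:
Q^1 = [[1,1],[1,0]]
Q^3 = (Q^1)²·Q = [[3,2],[2,1]]
Q^7 = (Q^3)²·Q = [[21,13],[13,8]]
Q^15 = (Q^7)²·Q = [[3,610],[610,377]]
Q^31 = (Q^15)²·Q = [[717,157],[157,560]]
Q^63 = (Q^31)²·Q = [[243,490],[490,737]]
Q^127 = (Q^63)²·Q = [[21,13],[13,8]]
Q^255 = (Q^127)²·Q = [[3,610],[610,377]]
F_255 mod 984 = Q^255[0][1] = 610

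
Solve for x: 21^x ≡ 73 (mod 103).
15

Baby-step giant-step with step n = ⌈√103⌉ = 11.
Baby steps 21^j mod 103 (j:value) for j=0..10: 0:1, 1:21, 2:29, 3:94, 4:17, 5:48, 6:81, 7:53, 8:83, 9:95, 10:38.
Giant-step multiplier: 21^(-11) ≡ 21^(102-11) = 21^91 ≡ 99 (mod 103).
Giant steps γ_i = 73·99^i mod 103: γ_0=73, γ_1=17 (in table at j=4).
x = i·n + j = 1·11 + 4 = 15.
Check: 21^15 ≡ 73 (mod 103).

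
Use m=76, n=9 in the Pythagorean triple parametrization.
(5695, 1368, 5857)

Euclid's formula: a = m² - n², b = 2mn, c = m² + n²
m = 76, n = 9
a = 76² - 9² = 5776 - 81 = 5695
b = 2 × 76 × 9 = 1368
c = 76² + 9² = 5776 + 81 = 5857
Verification: 5695² + 1368² = 32433025 + 1871424 = 34304449 = 5857² ✓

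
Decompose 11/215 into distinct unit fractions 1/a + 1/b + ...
1/20 + 1/860

Greedy algorithm:
11/215: ceiling(215/11) = 20, use 1/20
1/860: ceiling(860/1) = 860, use 1/860
Result: 11/215 = 1/20 + 1/860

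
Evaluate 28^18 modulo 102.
70

Repeated squaring. Binary of 18 = 10010.
28^1 ≡ 28 (mod 102); 28^2 ≡ 70 (mod 102); 28^4 ≡ 4 (mod 102); 28^8 ≡ 16 (mod 102); 28^16 ≡ 52 (mod 102)
28^18 = 28^2 × 28^16 ≡ 70 (mod 102)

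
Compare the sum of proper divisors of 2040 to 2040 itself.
abundant

Proper divisors of 2040: sum = 1 + 2 + 3 + 4 + 5 + 6 + 8 + 10 + ... + 408 + 510 + 680 + 1020 (31 divisors) = 4440
Since 4440 > 2040, 2040 is abundant.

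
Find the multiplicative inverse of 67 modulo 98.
79

gcd(67, 98) = 1, so the inverse exists.
Extended Euclidean algorithm on (98, 67):
98 = 1 × 67 + 31  ⟹  31 = (1)·98 + (-1)·67
67 = 2 × 31 + 5  ⟹  5 = (-2)·98 + (3)·67
31 = 6 × 5 + 1  ⟹  1 = (13)·98 + (-19)·67
So (-19)·67 ≡ 1 (mod 98), i.e. 67^(-1) ≡ -19 ≡ 79 (mod 98).
Check: 67 × 79 = 5293 ≡ 1 (mod 98)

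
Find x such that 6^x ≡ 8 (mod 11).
7

Baby-step giant-step with step n = ⌈√11⌉ = 4.
Baby steps 6^j mod 11 (j:value) for j=0..3: 0:1, 1:6, 2:3, 3:7.
Giant-step multiplier: 6^(-4) ≡ 6^(10-4) = 6^6 ≡ 5 (mod 11).
Giant steps γ_i = 8·5^i mod 11: γ_0=8, γ_1=7 (in table at j=3).
x = i·n + j = 1·4 + 3 = 7.
Check: 6^7 ≡ 8 (mod 11).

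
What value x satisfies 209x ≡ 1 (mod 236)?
201

gcd(209, 236) = 1, so the inverse exists.
Extended Euclidean algorithm on (236, 209):
236 = 1 × 209 + 27  ⟹  27 = (1)·236 + (-1)·209
209 = 7 × 27 + 20  ⟹  20 = (-7)·236 + (8)·209
27 = 1 × 20 + 7  ⟹  7 = (8)·236 + (-9)·209
20 = 2 × 7 + 6  ⟹  6 = (-23)·236 + (26)·209
7 = 1 × 6 + 1  ⟹  1 = (31)·236 + (-35)·209
So (-35)·209 ≡ 1 (mod 236), i.e. 209^(-1) ≡ -35 ≡ 201 (mod 236).
Check: 209 × 201 = 42009 ≡ 1 (mod 236)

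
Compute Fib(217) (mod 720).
577

Matrix identity: Q^n = [[F_(n+1), F_n], [F_n, F_(n-1)]] with Q = [[1,1],[1,0]].
n = 217 = 11011001₂. Square-and-multiply, entries mod 720:
Q^1 = [[1,1],[1,0]]
Q^3 = (Q^1)²·Q = [[3,2],[2,1]]
Q^6 = (Q^3)² = [[13,8],[8,5]]
Q^13 = (Q^6)²·Q = [[377,233],[233,144]]
Q^27 = (Q^13)²·Q = [[291,578],[578,433]]
Q^54 = (Q^27)² = [[445,152],[152,293]]
Q^108 = (Q^54)² = [[89,576],[576,233]]
Q^217 = (Q^108)²·Q = [[289,577],[577,432]]
F_217 mod 720 = Q^217[0][1] = 577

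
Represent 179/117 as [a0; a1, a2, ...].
[1; 1, 1, 7, 1, 6]

Euclidean algorithm steps:
179 = 1 × 117 + 62
117 = 1 × 62 + 55
62 = 1 × 55 + 7
55 = 7 × 7 + 6
7 = 1 × 6 + 1
6 = 6 × 1 + 0
Continued fraction: [1; 1, 1, 7, 1, 6]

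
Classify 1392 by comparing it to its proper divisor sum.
abundant

Proper divisors of 1392: sum = 1 + 2 + 3 + 4 + 6 + 8 + 12 + 16 + ... + 232 + 348 + 464 + 696 (19 divisors) = 2328
Since 2328 > 1392, 1392 is abundant.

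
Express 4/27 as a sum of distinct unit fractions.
1/7 + 1/189

Greedy algorithm:
4/27: ceiling(27/4) = 7, use 1/7
1/189: ceiling(189/1) = 189, use 1/189
Result: 4/27 = 1/7 + 1/189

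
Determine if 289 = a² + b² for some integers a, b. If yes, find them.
0² + 17² (a=0, b=17)

Factorization: 289 = 17^2
By Fermat: n is sum of two squares iff every prime p ≡ 3 (mod 4) appears to even power.
All primes ≡ 3 (mod 4) appear to even power.
Search a = 0, 1, 2, … for 289 - a² a perfect square: first hit at a = 0: 289 - 0 = 289 = 17².
289 = 0² + 17² = 0 + 289 ✓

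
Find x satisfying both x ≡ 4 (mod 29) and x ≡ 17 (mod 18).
323

Using Chinese Remainder Theorem:
M = 29 × 18 = 522
M1 = 18, M2 = 29
y1 = 18^(-1) mod 29 = 21
y2 = 29^(-1) mod 18 = 5
x = (4×18×21 + 17×29×5) mod 522 = 323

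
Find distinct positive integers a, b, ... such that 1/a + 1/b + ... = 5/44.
1/9 + 1/396

Greedy algorithm:
5/44: ceiling(44/5) = 9, use 1/9
1/396: ceiling(396/1) = 396, use 1/396
Result: 5/44 = 1/9 + 1/396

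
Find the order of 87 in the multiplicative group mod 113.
56

113 is prime, so ord(87) divides φ(113) = 112.
Divisors of 112: 1, 2, 4, 7, 8, 14, 16, 28, 56, 112.
Repeated squaring: 87^1 ≡ 87, 87^2 ≡ 111, 87^4 ≡ 4, 87^8 ≡ 16, 87^16 ≡ 30, 87^32 ≡ 109, 87^64 ≡ 16 (mod 113).
Test 87^d mod 113 for each divisor d in increasing order:
87^1 ≡ 87
87^2 ≡ 111
87^4 ≡ 4
87^7 = 87^4·87^2·87^1 ≡ 95
87^8 ≡ 16
87^14 = 87^8·87^4·87^2 ≡ 98
87^16 ≡ 30
87^28 = 87^16·87^8·87^4 ≡ 112
87^56 = 87^32·87^16·87^8 ≡ 1  ← first divisor giving 1
The order is 56.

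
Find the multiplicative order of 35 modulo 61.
60

61 is prime, so ord(35) divides φ(61) = 60.
Divisors of 60: 1, 2, 3, 4, 5, 6, 10, 12, 15, 20, 30, 60.
Repeated squaring: 35^1 ≡ 35, 35^2 ≡ 5, 35^4 ≡ 25, 35^8 ≡ 15, 35^16 ≡ 42, 35^32 ≡ 56 (mod 61).
Test 35^d mod 61 for each divisor d in increasing order:
35^1 ≡ 35
35^2 ≡ 5
35^3 = 35^2·35^1 ≡ 53
35^4 ≡ 25
35^5 = 35^4·35^1 ≡ 21
35^6 = 35^4·35^2 ≡ 3
35^10 = 35^8·35^2 ≡ 14
35^12 = 35^8·35^4 ≡ 9
35^15 = 35^8·35^4·35^2·35^1 ≡ 50
35^20 = 35^16·35^4 ≡ 13
35^30 = 35^16·35^8·35^4·35^2 ≡ 60
35^60 = 35^32·35^16·35^8·35^4 ≡ 1  ← first divisor giving 1
The order is 60.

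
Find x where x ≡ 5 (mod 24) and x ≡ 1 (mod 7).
29

Using Chinese Remainder Theorem:
M = 24 × 7 = 168
M1 = 7, M2 = 24
y1 = 7^(-1) mod 24 = 7
y2 = 24^(-1) mod 7 = 5
x = (5×7×7 + 1×24×5) mod 168 = 29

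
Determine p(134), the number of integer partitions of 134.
8149040695

p(n) counts ways to write n as a sum of positive integers (order ignored).
Euler's pentagonal recurrence: p(k) = p(k-1) + p(k-2) - p(k-5) - p(k-7) + p(k-12) + p(k-15) - ... (offsets j(3j∓1)/2, signs ++--, p(0)=1, p(<0)=0).
DP table for k = 0..133: p(0)=1, p(1)=1, p(2)=2, p(3)=3, p(4)=5, p(5)=7, p(6)=11, p(7)=15, p(8)=22, p(9)=30, p(10)=42, p(11)=56, p(12)=77, p(13)=101, p(14)=135, p(15)=176, p(16)=231, p(17)=297, p(18)=385, p(19)=490, p(20)=627, p(21)=792, p(22)=1002, p(23)=1255, p(24)=1575, p(25)=1958, p(26)=2436, p(27)=3010, p(28)=3718, p(29)=4565, p(30)=5604, p(31)=6842, p(32)=8349, p(33)=10143, p(34)=12310, p(35)=14883, p(36)=17977, p(37)=21637, p(38)=26015, p(39)=31185, p(40)=37338, p(41)=44583, p(42)=53174, p(43)=63261, p(44)=75175, p(45)=89134, p(46)=105558, p(47)=124754, p(48)=147273, p(49)=173525, p(50)=204226, p(51)=239943, p(52)=281589, p(53)=329931, p(54)=386155, p(55)=451276, p(56)=526823, p(57)=614154, p(58)=715220, p(59)=831820, p(60)=966467, p(61)=1121505, p(62)=1300156, p(63)=1505499, p(64)=1741630, p(65)=2012558, p(66)=2323520, p(67)=2679689, p(68)=3087735, p(69)=3554345, p(70)=4087968, p(71)=4697205, p(72)=5392783, p(73)=6185689, p(74)=7089500, p(75)=8118264, p(76)=9289091, p(77)=10619863, p(78)=12132164, p(79)=13848650, p(80)=15796476, p(81)=18004327, p(82)=20506255, p(83)=23338469, p(84)=26543660, p(85)=30167357, p(86)=34262962, p(87)=38887673, p(88)=44108109, p(89)=49995925, p(90)=56634173, p(91)=64112359, p(92)=72533807, p(93)=82010177, p(94)=92669720, p(95)=104651419, p(96)=118114304, p(97)=133230930, p(98)=150198136, p(99)=169229875, p(100)=190569292, p(101)=214481126, p(102)=241265379, p(103)=271248950, p(104)=304801365, p(105)=342325709, p(106)=384276336, p(107)=431149389, p(108)=483502844, p(109)=541946240, p(110)=607163746, p(111)=679903203, p(112)=761002156, p(113)=851376628, p(114)=952050665, p(115)=1064144451, p(116)=1188908248, p(117)=1327710076, p(118)=1482074143, p(119)=1653668665, p(120)=1844349560, p(121)=2056148051, p(122)=2291320912, p(123)=2552338241, p(124)=2841940500, p(125)=3163127352, p(126)=3519222692, p(127)=3913864295, p(128)=4351078600, p(129)=4835271870, p(130)=5371315400, p(131)=5964539504, p(132)=6620830889, p(133)=7346629512.
Final step: p(134) = p(133) + p(132) - p(129) - p(127) + p(122) + p(119) - p(112) - p(108) + p(99) + p(94) - p(83) - p(77) + p(64) + p(57) - p(42) - p(34) + p(17) + p(8)
= 7346629512 + 6620830889 - 4835271870 - 3913864295 + 2291320912 + 1653668665 - 761002156 - 483502844 + 169229875 + 92669720 - 23338469 - 10619863 + 1741630 + 614154 - 53174 - 12310 + 297 + 22
= 8149040695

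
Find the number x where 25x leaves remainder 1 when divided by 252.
121

gcd(25, 252) = 1, so the inverse exists.
Extended Euclidean algorithm on (252, 25):
252 = 10 × 25 + 2  ⟹  2 = (1)·252 + (-10)·25
25 = 12 × 2 + 1  ⟹  1 = (-12)·252 + (121)·25
So (121)·25 ≡ 1 (mod 252), i.e. 25^(-1) ≡ 121 (mod 252).
Check: 25 × 121 = 3025 ≡ 1 (mod 252)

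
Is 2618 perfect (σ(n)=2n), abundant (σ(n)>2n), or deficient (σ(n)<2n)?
deficient

Proper divisors of 2618: sum = 1 + 2 + 7 + 11 + 14 + 17 + 22 + 34 + 77 + 119 + 154 + 187 + 238 + 374 + 1309 = 2566
Since 2566 < 2618, 2618 is deficient.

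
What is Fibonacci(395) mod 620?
5

Matrix identity: Q^n = [[F_(n+1), F_n], [F_n, F_(n-1)]] with Q = [[1,1],[1,0]].
n = 395 = 110001011₂. Square-and-multiply, entries mod 620:
Q^1 = [[1,1],[1,0]]
Q^3 = (Q^1)²·Q = [[3,2],[2,1]]
Q^6 = (Q^3)² = [[13,8],[8,5]]
Q^12 = (Q^6)² = [[233,144],[144,89]]
Q^24 = (Q^12)² = [[5,488],[488,137]]
Q^49 = (Q^24)²·Q = [[565,89],[89,476]]
Q^98 = (Q^49)² = [[406,269],[269,137]]
Q^197 = (Q^98)²·Q = [[104,357],[357,367]]
Q^395 = (Q^197)²·Q = [[132,5],[5,127]]
F_395 mod 620 = Q^395[0][1] = 5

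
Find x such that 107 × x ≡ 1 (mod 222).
83

gcd(107, 222) = 1, so the inverse exists.
Extended Euclidean algorithm on (222, 107):
222 = 2 × 107 + 8  ⟹  8 = (1)·222 + (-2)·107
107 = 13 × 8 + 3  ⟹  3 = (-13)·222 + (27)·107
8 = 2 × 3 + 2  ⟹  2 = (27)·222 + (-56)·107
3 = 1 × 2 + 1  ⟹  1 = (-40)·222 + (83)·107
So (83)·107 ≡ 1 (mod 222), i.e. 107^(-1) ≡ 83 (mod 222).
Check: 107 × 83 = 8881 ≡ 1 (mod 222)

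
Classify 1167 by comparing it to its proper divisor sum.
deficient

Proper divisors of 1167: sum = 1 + 3 + 389 = 393
Since 393 < 1167, 1167 is deficient.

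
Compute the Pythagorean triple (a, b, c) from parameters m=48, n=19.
(1943, 1824, 2665)

Euclid's formula: a = m² - n², b = 2mn, c = m² + n²
m = 48, n = 19
a = 48² - 19² = 2304 - 361 = 1943
b = 2 × 48 × 19 = 1824
c = 48² + 19² = 2304 + 361 = 2665
Verification: 1943² + 1824² = 3775249 + 3326976 = 7102225 = 2665² ✓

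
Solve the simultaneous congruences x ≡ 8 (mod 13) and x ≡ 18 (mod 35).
333

Using Chinese Remainder Theorem:
M = 13 × 35 = 455
M1 = 35, M2 = 13
y1 = 35^(-1) mod 13 = 3
y2 = 13^(-1) mod 35 = 27
x = (8×35×3 + 18×13×27) mod 455 = 333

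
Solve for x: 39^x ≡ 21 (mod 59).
52

Baby-step giant-step with step n = ⌈√59⌉ = 8.
Baby steps 39^j mod 59 (j:value) for j=0..7: 0:1, 1:39, 2:46, 3:24, 4:51, 5:42, 6:45, 7:44.
Giant-step multiplier: 39^(-8) ≡ 39^(58-8) = 39^50 ≡ 12 (mod 59).
Giant steps γ_i = 21·12^i mod 59: γ_0=21, γ_1=16, γ_2=15, γ_3=3, γ_4=36, γ_5=19, γ_6=51 (in table at j=4).
x = i·n + j = 6·8 + 4 = 52.
Check: 39^52 ≡ 21 (mod 59).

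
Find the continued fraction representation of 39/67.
[0; 1, 1, 2, 1, 1, 5]

Euclidean algorithm steps:
39 = 0 × 67 + 39
67 = 1 × 39 + 28
39 = 1 × 28 + 11
28 = 2 × 11 + 6
11 = 1 × 6 + 5
6 = 1 × 5 + 1
5 = 5 × 1 + 0
Continued fraction: [0; 1, 1, 2, 1, 1, 5]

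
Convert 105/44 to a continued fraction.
[2; 2, 1, 1, 2, 3]

Euclidean algorithm steps:
105 = 2 × 44 + 17
44 = 2 × 17 + 10
17 = 1 × 10 + 7
10 = 1 × 7 + 3
7 = 2 × 3 + 1
3 = 3 × 1 + 0
Continued fraction: [2; 2, 1, 1, 2, 3]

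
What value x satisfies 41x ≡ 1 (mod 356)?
165

gcd(41, 356) = 1, so the inverse exists.
Extended Euclidean algorithm on (356, 41):
356 = 8 × 41 + 28  ⟹  28 = (1)·356 + (-8)·41
41 = 1 × 28 + 13  ⟹  13 = (-1)·356 + (9)·41
28 = 2 × 13 + 2  ⟹  2 = (3)·356 + (-26)·41
13 = 6 × 2 + 1  ⟹  1 = (-19)·356 + (165)·41
So (165)·41 ≡ 1 (mod 356), i.e. 41^(-1) ≡ 165 (mod 356).
Check: 41 × 165 = 6765 ≡ 1 (mod 356)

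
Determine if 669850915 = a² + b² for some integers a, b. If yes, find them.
Not possible

Factorization: 669850915 = 5 × 17 × 199^3
By Fermat: n is sum of two squares iff every prime p ≡ 3 (mod 4) appears to even power.
Prime(s) ≡ 3 (mod 4) with odd exponent: [(199, 3)]
Therefore 669850915 cannot be expressed as a² + b².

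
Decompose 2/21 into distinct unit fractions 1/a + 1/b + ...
1/11 + 1/231

Greedy algorithm:
2/21: ceiling(21/2) = 11, use 1/11
1/231: ceiling(231/1) = 231, use 1/231
Result: 2/21 = 1/11 + 1/231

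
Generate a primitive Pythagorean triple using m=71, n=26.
(4365, 3692, 5717)

Euclid's formula: a = m² - n², b = 2mn, c = m² + n²
m = 71, n = 26
a = 71² - 26² = 5041 - 676 = 4365
b = 2 × 71 × 26 = 3692
c = 71² + 26² = 5041 + 676 = 5717
Verification: 4365² + 3692² = 19053225 + 13630864 = 32684089 = 5717² ✓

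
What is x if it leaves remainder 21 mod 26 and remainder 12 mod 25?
437

Using Chinese Remainder Theorem:
M = 26 × 25 = 650
M1 = 25, M2 = 26
y1 = 25^(-1) mod 26 = 25
y2 = 26^(-1) mod 25 = 1
x = (21×25×25 + 12×26×1) mod 650 = 437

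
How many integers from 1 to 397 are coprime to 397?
396

397 = 397
φ(n) = n × ∏(1 - 1/p) for each prime p dividing n
φ(397) = 397 × (1 - 1/397) = 396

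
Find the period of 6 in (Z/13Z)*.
12

13 is prime, so ord(6) divides φ(13) = 12.
Divisors of 12: 1, 2, 3, 4, 6, 12.
Repeated squaring: 6^1 ≡ 6, 6^2 ≡ 10, 6^4 ≡ 9, 6^8 ≡ 3 (mod 13).
Test 6^d mod 13 for each divisor d in increasing order:
6^1 ≡ 6
6^2 ≡ 10
6^3 = 6^2·6^1 ≡ 8
6^4 ≡ 9
6^6 = 6^4·6^2 ≡ 12
6^12 = 6^8·6^4 ≡ 1  ← first divisor giving 1
The order is 12.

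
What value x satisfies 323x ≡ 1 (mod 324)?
323

gcd(323, 324) = 1, so the inverse exists.
Extended Euclidean algorithm on (324, 323):
324 = 1 × 323 + 1  ⟹  1 = (1)·324 + (-1)·323
So (-1)·323 ≡ 1 (mod 324), i.e. 323^(-1) ≡ -1 ≡ 323 (mod 324).
Check: 323 × 323 = 104329 ≡ 1 (mod 324)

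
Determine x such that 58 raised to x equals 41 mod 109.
99

Baby-step giant-step with step n = ⌈√109⌉ = 11.
Baby steps 58^j mod 109 (j:value) for j=0..10: 0:1, 1:58, 2:94, 3:2, 4:7, 5:79, 6:4, 7:14, 8:49, 9:8, 10:28.
Giant-step multiplier: 58^(-11) ≡ 58^(108-11) = 58^97 ≡ 99 (mod 109).
Giant steps γ_i = 41·99^i mod 109: γ_0=41, γ_1=26, γ_2=67, γ_3=93, γ_4=51, γ_5=35, γ_6=86, γ_7=12, γ_8=98, γ_9=1 (in table at j=0).
x = i·n + j = 9·11 + 0 = 99.
Check: 58^99 ≡ 41 (mod 109).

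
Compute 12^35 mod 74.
34

Repeated squaring. Binary of 35 = 100011.
12^1 ≡ 12 (mod 74); 12^2 ≡ 70 (mod 74); 12^4 ≡ 16 (mod 74); 12^8 ≡ 34 (mod 74); 12^16 ≡ 46 (mod 74); 12^32 ≡ 44 (mod 74)
12^35 = 12^1 × 12^2 × 12^32 ≡ 34 (mod 74)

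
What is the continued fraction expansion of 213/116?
[1; 1, 5, 9, 2]

Euclidean algorithm steps:
213 = 1 × 116 + 97
116 = 1 × 97 + 19
97 = 5 × 19 + 2
19 = 9 × 2 + 1
2 = 2 × 1 + 0
Continued fraction: [1; 1, 5, 9, 2]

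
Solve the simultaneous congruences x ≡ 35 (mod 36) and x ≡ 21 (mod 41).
431

Using Chinese Remainder Theorem:
M = 36 × 41 = 1476
M1 = 41, M2 = 36
y1 = 41^(-1) mod 36 = 29
y2 = 36^(-1) mod 41 = 8
x = (35×41×29 + 21×36×8) mod 1476 = 431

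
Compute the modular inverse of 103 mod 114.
31

gcd(103, 114) = 1, so the inverse exists.
Extended Euclidean algorithm on (114, 103):
114 = 1 × 103 + 11  ⟹  11 = (1)·114 + (-1)·103
103 = 9 × 11 + 4  ⟹  4 = (-9)·114 + (10)·103
11 = 2 × 4 + 3  ⟹  3 = (19)·114 + (-21)·103
4 = 1 × 3 + 1  ⟹  1 = (-28)·114 + (31)·103
So (31)·103 ≡ 1 (mod 114), i.e. 103^(-1) ≡ 31 (mod 114).
Check: 103 × 31 = 3193 ≡ 1 (mod 114)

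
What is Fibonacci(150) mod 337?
281

Matrix identity: Q^n = [[F_(n+1), F_n], [F_n, F_(n-1)]] with Q = [[1,1],[1,0]].
n = 150 = 10010110₂. Square-and-multiply, entries mod 337:
Q^1 = [[1,1],[1,0]]
Q^2 = (Q^1)² = [[2,1],[1,1]]
Q^4 = (Q^2)² = [[5,3],[3,2]]
Q^9 = (Q^4)²·Q = [[55,34],[34,21]]
Q^18 = (Q^9)² = [[137,225],[225,249]]
Q^37 = (Q^18)²·Q = [[213,309],[309,241]]
Q^75 = (Q^37)²·Q = [[78,321],[321,94]]
Q^150 = (Q^75)² = [[274,281],[281,330]]
F_150 mod 337 = Q^150[0][1] = 281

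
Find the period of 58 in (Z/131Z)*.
5

131 is prime, so ord(58) divides φ(131) = 130.
Divisors of 130: 1, 2, 5, 10, 13, 26, 65, 130.
Repeated squaring: 58^1 ≡ 58, 58^2 ≡ 89, 58^4 ≡ 61, 58^8 ≡ 53, 58^16 ≡ 58, 58^32 ≡ 89, 58^64 ≡ 61, 58^128 ≡ 53 (mod 131).
Test 58^d mod 131 for each divisor d in increasing order:
58^1 ≡ 58
58^2 ≡ 89
58^5 = 58^4·58^1 ≡ 1  ← first divisor giving 1
The order is 5.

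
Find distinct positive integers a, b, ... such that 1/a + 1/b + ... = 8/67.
1/9 + 1/121 + 1/36482 + 1/2661836166

Greedy algorithm:
8/67: ceiling(67/8) = 9, use 1/9
5/603: ceiling(603/5) = 121, use 1/121
2/72963: ceiling(72963/2) = 36482, use 1/36482
1/2661836166: ceiling(2661836166/1) = 2661836166, use 1/2661836166
Result: 8/67 = 1/9 + 1/121 + 1/36482 + 1/2661836166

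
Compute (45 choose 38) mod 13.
0

Using Lucas' theorem:
Write n=45 and k=38 in base 13:
n in base 13: [3, 6]
k in base 13: [2, 12]
C(45,38) mod 13 = ∏ C(n_i, k_i) mod 13
Digit binomials (mod 13): C(3,2) = 3; C(6,12) = 0 (k_i > n_i)
Product: 3 × 0 = 0 ≡ 0 (mod 13)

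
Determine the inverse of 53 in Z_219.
62

gcd(53, 219) = 1, so the inverse exists.
Extended Euclidean algorithm on (219, 53):
219 = 4 × 53 + 7  ⟹  7 = (1)·219 + (-4)·53
53 = 7 × 7 + 4  ⟹  4 = (-7)·219 + (29)·53
7 = 1 × 4 + 3  ⟹  3 = (8)·219 + (-33)·53
4 = 1 × 3 + 1  ⟹  1 = (-15)·219 + (62)·53
So (62)·53 ≡ 1 (mod 219), i.e. 53^(-1) ≡ 62 (mod 219).
Check: 53 × 62 = 3286 ≡ 1 (mod 219)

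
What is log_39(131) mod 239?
61

Baby-step giant-step with step n = ⌈√239⌉ = 16.
Baby steps 39^j mod 239 (j:value) for j=0..15: 0:1, 1:39, 2:87, 3:47, 4:160, 5:26, 6:58, 7:111, 8:27, 9:97, 10:198, 11:74, 12:18, 13:224, 14:132, 15:129.
Giant-step multiplier: 39^(-16) ≡ 39^(238-16) = 39^222 ≡ 20 (mod 239).
Giant steps γ_i = 131·20^i mod 239: γ_0=131, γ_1=230, γ_2=59, γ_3=224 (in table at j=13).
x = i·n + j = 3·16 + 13 = 61.
Check: 39^61 ≡ 131 (mod 239).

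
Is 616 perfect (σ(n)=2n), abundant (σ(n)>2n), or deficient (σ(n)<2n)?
abundant

Proper divisors of 616: sum = 1 + 2 + 4 + 7 + 8 + 11 + 14 + 22 + 28 + 44 + 56 + 77 + 88 + 154 + 308 = 824
Since 824 > 616, 616 is abundant.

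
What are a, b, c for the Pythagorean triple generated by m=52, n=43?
(855, 4472, 4553)

Euclid's formula: a = m² - n², b = 2mn, c = m² + n²
m = 52, n = 43
a = 52² - 43² = 2704 - 1849 = 855
b = 2 × 52 × 43 = 4472
c = 52² + 43² = 2704 + 1849 = 4553
Verification: 855² + 4472² = 731025 + 19998784 = 20729809 = 4553² ✓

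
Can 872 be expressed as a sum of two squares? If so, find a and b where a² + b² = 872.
14² + 26² (a=14, b=26)

Factorization: 872 = 2^3 × 109
By Fermat: n is sum of two squares iff every prime p ≡ 3 (mod 4) appears to even power.
All primes ≡ 3 (mod 4) appear to even power.
Search a = 0, 1, 2, … for 872 - a² a perfect square: first hit at a = 14: 872 - 196 = 676 = 26².
872 = 14² + 26² = 196 + 676 ✓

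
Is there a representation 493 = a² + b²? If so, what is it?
3² + 22² (a=3, b=22)

Factorization: 493 = 17 × 29
By Fermat: n is sum of two squares iff every prime p ≡ 3 (mod 4) appears to even power.
All primes ≡ 3 (mod 4) appear to even power.
Search a = 0, 1, 2, … for 493 - a² a perfect square: first hit at a = 3: 493 - 9 = 484 = 22².
493 = 3² + 22² = 9 + 484 ✓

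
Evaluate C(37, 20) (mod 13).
10

Using Lucas' theorem:
Write n=37 and k=20 in base 13:
n in base 13: [2, 11]
k in base 13: [1, 7]
C(37,20) mod 13 = ∏ C(n_i, k_i) mod 13
Digit binomials (mod 13): C(2,1) = 2; C(11,7) = 330 ≡ 5
Product: 2 × 5 = 10 ≡ 10 (mod 13)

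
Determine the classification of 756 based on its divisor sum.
abundant

Proper divisors of 756: sum = 1 + 2 + 3 + 4 + 6 + 7 + 9 + 12 + ... + 126 + 189 + 252 + 378 (23 divisors) = 1484
Since 1484 > 756, 756 is abundant.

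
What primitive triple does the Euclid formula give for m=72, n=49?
(2783, 7056, 7585)

Euclid's formula: a = m² - n², b = 2mn, c = m² + n²
m = 72, n = 49
a = 72² - 49² = 5184 - 2401 = 2783
b = 2 × 72 × 49 = 7056
c = 72² + 49² = 5184 + 2401 = 7585
Verification: 2783² + 7056² = 7745089 + 49787136 = 57532225 = 7585² ✓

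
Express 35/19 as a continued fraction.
[1; 1, 5, 3]

Euclidean algorithm steps:
35 = 1 × 19 + 16
19 = 1 × 16 + 3
16 = 5 × 3 + 1
3 = 3 × 1 + 0
Continued fraction: [1; 1, 5, 3]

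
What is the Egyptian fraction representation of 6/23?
1/4 + 1/92

Greedy algorithm:
6/23: ceiling(23/6) = 4, use 1/4
1/92: ceiling(92/1) = 92, use 1/92
Result: 6/23 = 1/4 + 1/92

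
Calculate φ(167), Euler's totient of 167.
166

167 = 167
φ(n) = n × ∏(1 - 1/p) for each prime p dividing n
φ(167) = 167 × (1 - 1/167) = 166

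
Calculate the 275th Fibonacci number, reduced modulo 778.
695

Matrix identity: Q^n = [[F_(n+1), F_n], [F_n, F_(n-1)]] with Q = [[1,1],[1,0]].
n = 275 = 100010011₂. Square-and-multiply, entries mod 778:
Q^1 = [[1,1],[1,0]]
Q^2 = (Q^1)² = [[2,1],[1,1]]
Q^4 = (Q^2)² = [[5,3],[3,2]]
Q^8 = (Q^4)² = [[34,21],[21,13]]
Q^17 = (Q^8)²·Q = [[250,41],[41,209]]
Q^34 = (Q^17)² = [[385,147],[147,238]]
Q^68 = (Q^34)² = [[230,555],[555,453]]
Q^137 = (Q^68)²·Q = [[112,711],[711,179]]
Q^275 = (Q^137)²·Q = [[648,695],[695,731]]
F_275 mod 778 = Q^275[0][1] = 695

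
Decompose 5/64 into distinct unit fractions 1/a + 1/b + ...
1/13 + 1/832

Greedy algorithm:
5/64: ceiling(64/5) = 13, use 1/13
1/832: ceiling(832/1) = 832, use 1/832
Result: 5/64 = 1/13 + 1/832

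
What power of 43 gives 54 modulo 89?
31

Baby-step giant-step with step n = ⌈√89⌉ = 10.
Baby steps 43^j mod 89 (j:value) for j=0..9: 0:1, 1:43, 2:69, 3:30, 4:44, 5:23, 6:10, 7:74, 8:67, 9:33.
Giant-step multiplier: 43^(-10) ≡ 43^(88-10) = 43^78 ≡ 71 (mod 89).
Giant steps γ_i = 54·71^i mod 89: γ_0=54, γ_1=7, γ_2=52, γ_3=43 (in table at j=1).
x = i·n + j = 3·10 + 1 = 31.
Check: 43^31 ≡ 54 (mod 89).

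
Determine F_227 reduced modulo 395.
13

Matrix identity: Q^n = [[F_(n+1), F_n], [F_n, F_(n-1)]] with Q = [[1,1],[1,0]].
n = 227 = 11100011₂. Square-and-multiply, entries mod 395:
Q^1 = [[1,1],[1,0]]
Q^3 = (Q^1)²·Q = [[3,2],[2,1]]
Q^7 = (Q^3)²·Q = [[21,13],[13,8]]
Q^14 = (Q^7)² = [[215,377],[377,233]]
Q^28 = (Q^14)² = [[334,231],[231,103]]
Q^56 = (Q^28)² = [[202,222],[222,375]]
Q^113 = (Q^56)²·Q = [[142,28],[28,114]]
Q^227 = (Q^113)²·Q = [[71,13],[13,58]]
F_227 mod 395 = Q^227[0][1] = 13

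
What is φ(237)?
156

237 = 3 × 79
φ(n) = n × ∏(1 - 1/p) for each prime p dividing n
φ(237) = 237 × (1 - 1/3) × (1 - 1/79) = 156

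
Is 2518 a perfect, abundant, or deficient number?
deficient

Proper divisors of 2518: sum = 1 + 2 + 1259 = 1262
Since 1262 < 2518, 2518 is deficient.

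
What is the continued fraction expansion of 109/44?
[2; 2, 10, 2]

Euclidean algorithm steps:
109 = 2 × 44 + 21
44 = 2 × 21 + 2
21 = 10 × 2 + 1
2 = 2 × 1 + 0
Continued fraction: [2; 2, 10, 2]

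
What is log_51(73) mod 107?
79

Baby-step giant-step with step n = ⌈√107⌉ = 11.
Baby steps 51^j mod 107 (j:value) for j=0..10: 0:1, 1:51, 2:33, 3:78, 4:19, 5:6, 6:92, 7:91, 8:40, 9:7, 10:36.
Giant-step multiplier: 51^(-11) ≡ 51^(106-11) = 51^95 ≡ 63 (mod 107).
Giant steps γ_i = 73·63^i mod 107: γ_0=73, γ_1=105, γ_2=88, γ_3=87, γ_4=24, γ_5=14, γ_6=26, γ_7=33 (in table at j=2).
x = i·n + j = 7·11 + 2 = 79.
Check: 51^79 ≡ 73 (mod 107).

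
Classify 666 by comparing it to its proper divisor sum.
abundant

Proper divisors of 666: sum = 1 + 2 + 3 + 6 + 9 + 18 + 37 + 74 + 111 + 222 + 333 = 816
Since 816 > 666, 666 is abundant.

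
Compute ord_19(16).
9

19 is prime, so ord(16) divides φ(19) = 18.
Divisors of 18: 1, 2, 3, 6, 9, 18.
Repeated squaring: 16^1 ≡ 16, 16^2 ≡ 9, 16^4 ≡ 5, 16^8 ≡ 6, 16^16 ≡ 17 (mod 19).
Test 16^d mod 19 for each divisor d in increasing order:
16^1 ≡ 16
16^2 ≡ 9
16^3 = 16^2·16^1 ≡ 11
16^6 = 16^4·16^2 ≡ 7
16^9 = 16^8·16^1 ≡ 1  ← first divisor giving 1
The order is 9.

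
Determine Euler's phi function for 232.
112

232 = 2^3 × 29
φ(n) = n × ∏(1 - 1/p) for each prime p dividing n
φ(232) = 232 × (1 - 1/2) × (1 - 1/29) = 112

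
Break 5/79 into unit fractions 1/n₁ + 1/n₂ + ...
1/16 + 1/1264

Greedy algorithm:
5/79: ceiling(79/5) = 16, use 1/16
1/1264: ceiling(1264/1) = 1264, use 1/1264
Result: 5/79 = 1/16 + 1/1264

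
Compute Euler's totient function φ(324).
108

324 = 2^2 × 3^4
φ(n) = n × ∏(1 - 1/p) for each prime p dividing n
φ(324) = 324 × (1 - 1/2) × (1 - 1/3) = 108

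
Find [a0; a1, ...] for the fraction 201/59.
[3; 2, 2, 5, 2]

Euclidean algorithm steps:
201 = 3 × 59 + 24
59 = 2 × 24 + 11
24 = 2 × 11 + 2
11 = 5 × 2 + 1
2 = 2 × 1 + 0
Continued fraction: [3; 2, 2, 5, 2]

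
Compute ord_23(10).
22

23 is prime, so ord(10) divides φ(23) = 22.
Divisors of 22: 1, 2, 11, 22.
Repeated squaring: 10^1 ≡ 10, 10^2 ≡ 8, 10^4 ≡ 18, 10^8 ≡ 2, 10^16 ≡ 4 (mod 23).
Test 10^d mod 23 for each divisor d in increasing order:
10^1 ≡ 10
10^2 ≡ 8
10^11 = 10^8·10^2·10^1 ≡ 22
10^22 = 10^16·10^4·10^2 ≡ 1  ← first divisor giving 1
The order is 22.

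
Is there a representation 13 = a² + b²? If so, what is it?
2² + 3² (a=2, b=3)

Factorization: 13 = 13
By Fermat: n is sum of two squares iff every prime p ≡ 3 (mod 4) appears to even power.
All primes ≡ 3 (mod 4) appear to even power.
Search a = 0, 1, 2, … for 13 - a² a perfect square: first hit at a = 2: 13 - 4 = 9 = 3².
13 = 2² + 3² = 4 + 9 ✓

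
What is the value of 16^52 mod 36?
16

Repeated squaring. Binary of 52 = 110100.
16^1 ≡ 16 (mod 36); 16^2 ≡ 4 (mod 36); 16^4 ≡ 16 (mod 36); 16^8 ≡ 4 (mod 36); 16^16 ≡ 16 (mod 36); 16^32 ≡ 4 (mod 36)
16^52 = 16^4 × 16^16 × 16^32 ≡ 16 (mod 36)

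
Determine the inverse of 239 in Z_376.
247

gcd(239, 376) = 1, so the inverse exists.
Extended Euclidean algorithm on (376, 239):
376 = 1 × 239 + 137  ⟹  137 = (1)·376 + (-1)·239
239 = 1 × 137 + 102  ⟹  102 = (-1)·376 + (2)·239
137 = 1 × 102 + 35  ⟹  35 = (2)·376 + (-3)·239
102 = 2 × 35 + 32  ⟹  32 = (-5)·376 + (8)·239
35 = 1 × 32 + 3  ⟹  3 = (7)·376 + (-11)·239
32 = 10 × 3 + 2  ⟹  2 = (-75)·376 + (118)·239
3 = 1 × 2 + 1  ⟹  1 = (82)·376 + (-129)·239
So (-129)·239 ≡ 1 (mod 376), i.e. 239^(-1) ≡ -129 ≡ 247 (mod 376).
Check: 239 × 247 = 59033 ≡ 1 (mod 376)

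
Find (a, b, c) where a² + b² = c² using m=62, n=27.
(3115, 3348, 4573)

Euclid's formula: a = m² - n², b = 2mn, c = m² + n²
m = 62, n = 27
a = 62² - 27² = 3844 - 729 = 3115
b = 2 × 62 × 27 = 3348
c = 62² + 27² = 3844 + 729 = 4573
Verification: 3115² + 3348² = 9703225 + 11209104 = 20912329 = 4573² ✓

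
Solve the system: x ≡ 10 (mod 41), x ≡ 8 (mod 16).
584

Using Chinese Remainder Theorem:
M = 41 × 16 = 656
M1 = 16, M2 = 41
y1 = 16^(-1) mod 41 = 18
y2 = 41^(-1) mod 16 = 9
x = (10×16×18 + 8×41×9) mod 656 = 584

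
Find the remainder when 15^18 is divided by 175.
50

Repeated squaring. Binary of 18 = 10010.
15^1 ≡ 15 (mod 175); 15^2 ≡ 50 (mod 175); 15^4 ≡ 50 (mod 175); 15^8 ≡ 50 (mod 175); 15^16 ≡ 50 (mod 175)
15^18 = 15^2 × 15^16 ≡ 50 (mod 175)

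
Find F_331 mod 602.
411

Matrix identity: Q^n = [[F_(n+1), F_n], [F_n, F_(n-1)]] with Q = [[1,1],[1,0]].
n = 331 = 101001011₂. Square-and-multiply, entries mod 602:
Q^1 = [[1,1],[1,0]]
Q^2 = (Q^1)² = [[2,1],[1,1]]
Q^5 = (Q^2)²·Q = [[8,5],[5,3]]
Q^10 = (Q^5)² = [[89,55],[55,34]]
Q^20 = (Q^10)² = [[110,143],[143,569]]
Q^41 = (Q^20)²·Q = [[216,41],[41,175]]
Q^82 = (Q^41)² = [[177,379],[379,400]]
Q^165 = (Q^82)²·Q = [[547,390],[390,157]]
Q^331 = (Q^165)²·Q = [[459,411],[411,48]]
F_331 mod 602 = Q^331[0][1] = 411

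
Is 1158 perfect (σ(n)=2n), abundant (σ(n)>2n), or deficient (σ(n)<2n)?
abundant

Proper divisors of 1158: sum = 1 + 2 + 3 + 6 + 193 + 386 + 579 = 1170
Since 1170 > 1158, 1158 is abundant.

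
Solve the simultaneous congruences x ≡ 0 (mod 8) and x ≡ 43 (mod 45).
88

Using Chinese Remainder Theorem:
M = 8 × 45 = 360
M1 = 45, M2 = 8
y1 = 45^(-1) mod 8 = 5
y2 = 8^(-1) mod 45 = 17
x = (0×45×5 + 43×8×17) mod 360 = 88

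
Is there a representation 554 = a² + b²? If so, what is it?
5² + 23² (a=5, b=23)

Factorization: 554 = 2 × 277
By Fermat: n is sum of two squares iff every prime p ≡ 3 (mod 4) appears to even power.
All primes ≡ 3 (mod 4) appear to even power.
Search a = 0, 1, 2, … for 554 - a² a perfect square: first hit at a = 5: 554 - 25 = 529 = 23².
554 = 5² + 23² = 25 + 529 ✓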